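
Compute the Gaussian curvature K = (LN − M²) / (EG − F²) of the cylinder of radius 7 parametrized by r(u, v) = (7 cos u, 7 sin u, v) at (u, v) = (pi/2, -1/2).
K = 0

Coefficients of the first fundamental form: E = 49, F = 0, G = 1.
Coefficients of the second fundamental form: L = -7, M = 0, N = 0.
Assemble K = (LN − M²)/(EG − F²) = 0. At (u, v) = (pi/2, -1/2): K = 0.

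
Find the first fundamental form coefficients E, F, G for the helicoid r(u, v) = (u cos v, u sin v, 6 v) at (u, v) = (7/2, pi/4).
E = 1;  F = 0;  G = 193/4

Partials: r_u = (cos(v), sin(v), 0), r_v = (-u*sin(v), u*cos(v), 6). As functions of (u, v):
  E = r_u · r_u = 1,
  F = r_u · r_v = 0,
  G = r_v · r_v = u^2 + 36.
Evaluating at (u, v) = (7/2, pi/4): E = 1, F = 0, G = 193/4.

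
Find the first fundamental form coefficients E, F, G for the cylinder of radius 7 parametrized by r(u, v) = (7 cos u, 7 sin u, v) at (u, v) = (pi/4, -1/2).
E = 49;  F = 0;  G = 1

Partials: r_u = (-7*sin(u), 7*cos(u), 0), r_v = (0, 0, 1). As functions of (u, v):
  E = r_u · r_u = 49,
  F = r_u · r_v = 0,
  G = r_v · r_v = 1.
Evaluating at (u, v) = (pi/4, -1/2): E = 49, F = 0, G = 1.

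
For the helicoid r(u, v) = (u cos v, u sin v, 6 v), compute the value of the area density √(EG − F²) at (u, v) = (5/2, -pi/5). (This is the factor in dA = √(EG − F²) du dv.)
√(EG − F²)|_{(5/2, -pi/5)} = 13/2

E = 1, F = 0, G = u^2 + 36, so EG − F² = u^2 + 36. Taking the positive square root: √(EG − F²) = sqrt(u^2 + 36). At (u, v) = (5/2, -pi/5): 13/2.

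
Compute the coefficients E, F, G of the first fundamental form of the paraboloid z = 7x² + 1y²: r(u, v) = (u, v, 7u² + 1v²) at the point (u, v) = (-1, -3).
E = 197;  F = 84;  G = 37

Partials: r_u = (1, 0, 14*u), r_v = (0, 1, 2*v). As functions of (u, v):
  E = r_u · r_u = 196*u^2 + 1,
  F = r_u · r_v = 28*u*v,
  G = r_v · r_v = 4*v^2 + 1.
Evaluating at (u, v) = (-1, -3): E = 197, F = 84, G = 37.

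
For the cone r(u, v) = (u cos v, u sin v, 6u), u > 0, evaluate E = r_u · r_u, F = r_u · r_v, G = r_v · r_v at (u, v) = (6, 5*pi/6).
E = 37;  F = 0;  G = 36

Partials: r_u = (cos(v), sin(v), 6), r_v = (-u*sin(v), u*cos(v), 0). As functions of (u, v):
  E = r_u · r_u = 37,
  F = r_u · r_v = 0,
  G = r_v · r_v = u^2.
Evaluating at (u, v) = (6, 5*pi/6): E = 37, F = 0, G = 36.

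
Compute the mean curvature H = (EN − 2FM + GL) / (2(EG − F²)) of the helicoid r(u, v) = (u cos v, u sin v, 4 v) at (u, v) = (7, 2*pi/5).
H = 0

With E = 1, F = 0, G = u^2 + 16, L = 0, M = -4/sqrt(u^2 + 16), N = 0, assemble
  H = (EN − 2FM + GL) / (2(EG − F²)) = 0.
At (u, v) = (7, 2*pi/5): H = 0.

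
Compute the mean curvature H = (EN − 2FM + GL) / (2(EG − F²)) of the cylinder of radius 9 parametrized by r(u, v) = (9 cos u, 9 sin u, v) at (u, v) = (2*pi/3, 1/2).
H = -1/18

With E = 81, F = 0, G = 1, L = -9, M = 0, N = 0, assemble
  H = (EN − 2FM + GL) / (2(EG − F²)) = -1/18.
At (u, v) = (2*pi/3, 1/2): H = -1/18.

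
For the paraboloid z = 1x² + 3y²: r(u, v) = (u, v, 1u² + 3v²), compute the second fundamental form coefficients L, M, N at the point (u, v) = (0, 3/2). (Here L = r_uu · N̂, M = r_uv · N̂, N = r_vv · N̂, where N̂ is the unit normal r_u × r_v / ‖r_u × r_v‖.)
L = sqrt(82)/41;  M = 0;  N = 3*sqrt(82)/41

Compute the unit normal N̂(u, v) = (-2*u/sqrt(4*u^2 + 36*v^2 + 1), -6*v/sqrt(4*u^2 + 36*v^2 + 1), 1/sqrt(4*u^2 + 36*v^2 + 1)), and the second partials r_uu, r_uv, r_vv. Take dot products:
  L(u, v) = r_uu · N̂ = 2/sqrt(4*u^2 + 36*v^2 + 1),
  M(u, v) = r_uv · N̂ = 0,
  N(u, v) = r_vv · N̂ = 6/sqrt(4*u^2 + 36*v^2 + 1).
Evaluating at (u, v) = (0, 3/2):
  L = sqrt(82)/41, M = 0, N = 3*sqrt(82)/41.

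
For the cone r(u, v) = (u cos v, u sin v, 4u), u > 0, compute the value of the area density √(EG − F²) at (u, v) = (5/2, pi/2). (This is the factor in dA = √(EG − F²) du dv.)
√(EG − F²)|_{(5/2, pi/2)} = 5*sqrt(17)/2

E = 17, F = 0, G = u^2, so EG − F² = 17*u^2. Taking the positive square root: √(EG − F²) = sqrt(17)*Abs(u). At (u, v) = (5/2, pi/2): 5*sqrt(17)/2.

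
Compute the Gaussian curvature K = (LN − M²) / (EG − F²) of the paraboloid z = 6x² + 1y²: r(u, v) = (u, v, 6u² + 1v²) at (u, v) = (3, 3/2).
K = 6/426409

Coefficients of the first fundamental form: E = 144*u^2 + 1, F = 24*u*v, G = 4*v^2 + 1.
Coefficients of the second fundamental form: L = 12/sqrt(144*u^2 + 4*v^2 + 1), M = 0, N = 2/sqrt(144*u^2 + 4*v^2 + 1).
Assemble K = (LN − M²)/(EG − F²) = 24/(20736*u^4 + 1152*u^2*v^2 + 288*u^2 + 16*v^4 + 8*v^2 + 1). At (u, v) = (3, 3/2): K = 6/426409.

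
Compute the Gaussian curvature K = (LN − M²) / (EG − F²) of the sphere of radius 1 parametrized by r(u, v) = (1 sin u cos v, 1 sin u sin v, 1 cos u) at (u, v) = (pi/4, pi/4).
K = 1

Coefficients of the first fundamental form: E = 1, F = 0, G = sin(u)^2.
Coefficients of the second fundamental form: L = -sin(u)/Abs(sin(u)), M = 0, N = -sin(u)^3/Abs(sin(u)).
Assemble K = (LN − M²)/(EG − F²) = 1. At (u, v) = (pi/4, pi/4): K = 1.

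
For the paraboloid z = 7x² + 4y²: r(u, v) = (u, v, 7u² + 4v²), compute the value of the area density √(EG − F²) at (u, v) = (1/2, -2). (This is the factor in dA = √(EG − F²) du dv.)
√(EG − F²)|_{(1/2, -2)} = 3*sqrt(34)

E = 196*u^2 + 1, F = 112*u*v, G = 64*v^2 + 1, so EG − F² = 196*u^2 + 64*v^2 + 1. Taking the positive square root: √(EG − F²) = sqrt(196*u^2 + 64*v^2 + 1). At (u, v) = (1/2, -2): 3*sqrt(34).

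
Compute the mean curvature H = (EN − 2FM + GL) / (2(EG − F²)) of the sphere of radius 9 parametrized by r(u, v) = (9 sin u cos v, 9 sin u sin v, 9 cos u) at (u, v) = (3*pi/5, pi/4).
H = -1/9

With E = 81, F = 0, G = 81*sin(u)^2, L = -9*sin(u)/Abs(sin(u)), M = 0, N = -9*sin(u)^3/Abs(sin(u)), assemble
  H = (EN − 2FM + GL) / (2(EG − F²)) = -sin(u)/(9*Abs(sin(u))).
At (u, v) = (3*pi/5, pi/4): H = -1/9.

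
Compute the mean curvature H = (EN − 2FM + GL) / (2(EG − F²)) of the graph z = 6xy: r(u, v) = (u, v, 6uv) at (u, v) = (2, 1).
H = -432*sqrt(181)/32761

With E = 36*v^2 + 1, F = 36*u*v, G = 36*u^2 + 1, L = 0, M = 6/sqrt(36*u^2 + 36*v^2 + 1), N = 0, assemble
  H = (EN − 2FM + GL) / (2(EG − F²)) = -216*u*v/(36*u^2 + 36*v^2 + 1)^(3/2).
At (u, v) = (2, 1): H = -432*sqrt(181)/32761.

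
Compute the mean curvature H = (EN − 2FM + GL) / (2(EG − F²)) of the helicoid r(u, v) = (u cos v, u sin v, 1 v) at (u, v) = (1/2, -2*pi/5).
H = 0

With E = 1, F = 0, G = u^2 + 1, L = 0, M = -1/sqrt(u^2 + 1), N = 0, assemble
  H = (EN − 2FM + GL) / (2(EG − F²)) = 0.
At (u, v) = (1/2, -2*pi/5): H = 0.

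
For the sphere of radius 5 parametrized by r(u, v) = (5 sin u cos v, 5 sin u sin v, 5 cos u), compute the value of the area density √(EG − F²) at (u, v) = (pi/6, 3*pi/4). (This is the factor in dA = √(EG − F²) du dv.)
√(EG − F²)|_{(pi/6, 3*pi/4)} = 25/2

E = 25, F = 0, G = 25*sin(u)^2, so EG − F² = 625*sin(u)^2. Taking the positive square root: √(EG − F²) = 25*Abs(sin(u)). At (u, v) = (pi/6, 3*pi/4): 25/2.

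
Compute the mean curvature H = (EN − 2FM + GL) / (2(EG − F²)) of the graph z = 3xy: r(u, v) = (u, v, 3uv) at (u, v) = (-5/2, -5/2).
H = -675*sqrt(454)/103058

With E = 9*v^2 + 1, F = 9*u*v, G = 9*u^2 + 1, L = 0, M = 3/sqrt(9*u^2 + 9*v^2 + 1), N = 0, assemble
  H = (EN − 2FM + GL) / (2(EG − F²)) = -27*u*v/(9*u^2 + 9*v^2 + 1)^(3/2).
At (u, v) = (-5/2, -5/2): H = -675*sqrt(454)/103058.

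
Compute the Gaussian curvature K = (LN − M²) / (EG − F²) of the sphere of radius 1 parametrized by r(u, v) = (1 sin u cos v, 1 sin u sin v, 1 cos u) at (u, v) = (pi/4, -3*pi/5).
K = 1

Coefficients of the first fundamental form: E = 1, F = 0, G = sin(u)^2.
Coefficients of the second fundamental form: L = -sin(u)/Abs(sin(u)), M = 0, N = -sin(u)^3/Abs(sin(u)).
Assemble K = (LN − M²)/(EG − F²) = 1. At (u, v) = (pi/4, -3*pi/5): K = 1.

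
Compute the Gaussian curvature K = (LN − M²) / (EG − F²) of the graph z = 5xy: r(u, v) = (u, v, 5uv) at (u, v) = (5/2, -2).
K = -400/1058841

Coefficients of the first fundamental form: E = 25*v^2 + 1, F = 25*u*v, G = 25*u^2 + 1.
Coefficients of the second fundamental form: L = 0, M = 5/sqrt(25*u^2 + 25*v^2 + 1), N = 0.
Assemble K = (LN − M²)/(EG − F²) = -25/(625*u^4 + 1250*u^2*v^2 + 50*u^2 + 625*v^4 + 50*v^2 + 1). At (u, v) = (5/2, -2): K = -400/1058841.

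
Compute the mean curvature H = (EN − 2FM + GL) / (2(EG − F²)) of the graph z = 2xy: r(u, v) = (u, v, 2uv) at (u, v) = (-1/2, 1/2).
H = 2*sqrt(3)/9

With E = 4*v^2 + 1, F = 4*u*v, G = 4*u^2 + 1, L = 0, M = 2/sqrt(4*u^2 + 4*v^2 + 1), N = 0, assemble
  H = (EN − 2FM + GL) / (2(EG − F²)) = -8*u*v/(4*u^2 + 4*v^2 + 1)^(3/2).
At (u, v) = (-1/2, 1/2): H = 2*sqrt(3)/9.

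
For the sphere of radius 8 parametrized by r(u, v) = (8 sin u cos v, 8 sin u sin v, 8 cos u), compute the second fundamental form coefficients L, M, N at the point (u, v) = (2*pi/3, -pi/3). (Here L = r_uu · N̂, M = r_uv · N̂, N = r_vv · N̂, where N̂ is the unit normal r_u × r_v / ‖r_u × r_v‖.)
L = -8;  M = 0;  N = -6

Compute the unit normal N̂(u, v) = (sin(u)^2*cos(v)/Abs(sin(u)), sin(u)^2*sin(v)/Abs(sin(u)), sin(2*u)/(2*Abs(sin(u)))), and the second partials r_uu, r_uv, r_vv. Take dot products:
  L(u, v) = r_uu · N̂ = -8*sin(u)/Abs(sin(u)),
  M(u, v) = r_uv · N̂ = 0,
  N(u, v) = r_vv · N̂ = -8*sin(u)^3/Abs(sin(u)).
Evaluating at (u, v) = (2*pi/3, -pi/3):
  L = -8, M = 0, N = -6.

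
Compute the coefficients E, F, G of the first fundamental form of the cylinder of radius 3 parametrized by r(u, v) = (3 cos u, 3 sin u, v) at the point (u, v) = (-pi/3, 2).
E = 9;  F = 0;  G = 1

Partials: r_u = (-3*sin(u), 3*cos(u), 0), r_v = (0, 0, 1). As functions of (u, v):
  E = r_u · r_u = 9,
  F = r_u · r_v = 0,
  G = r_v · r_v = 1.
Evaluating at (u, v) = (-pi/3, 2): E = 9, F = 0, G = 1.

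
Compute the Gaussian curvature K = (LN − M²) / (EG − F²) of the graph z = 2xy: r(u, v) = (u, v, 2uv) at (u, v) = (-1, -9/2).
K = -1/1849

Coefficients of the first fundamental form: E = 4*v^2 + 1, F = 4*u*v, G = 4*u^2 + 1.
Coefficients of the second fundamental form: L = 0, M = 2/sqrt(4*u^2 + 4*v^2 + 1), N = 0.
Assemble K = (LN − M²)/(EG − F²) = -4/(16*u^4 + 32*u^2*v^2 + 8*u^2 + 16*v^4 + 8*v^2 + 1). At (u, v) = (-1, -9/2): K = -1/1849.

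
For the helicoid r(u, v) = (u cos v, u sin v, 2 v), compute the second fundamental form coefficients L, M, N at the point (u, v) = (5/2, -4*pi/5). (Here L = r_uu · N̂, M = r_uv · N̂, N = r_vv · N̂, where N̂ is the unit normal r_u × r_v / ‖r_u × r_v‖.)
L = 0;  M = -4*sqrt(41)/41;  N = 0

Compute the unit normal N̂(u, v) = (2*sin(v)/sqrt(u^2 + 4), -2*cos(v)/sqrt(u^2 + 4), u/sqrt(u^2 + 4)), and the second partials r_uu, r_uv, r_vv. Take dot products:
  L(u, v) = r_uu · N̂ = 0,
  M(u, v) = r_uv · N̂ = -2/sqrt(u^2 + 4),
  N(u, v) = r_vv · N̂ = 0.
Evaluating at (u, v) = (5/2, -4*pi/5):
  L = 0, M = -4*sqrt(41)/41, N = 0.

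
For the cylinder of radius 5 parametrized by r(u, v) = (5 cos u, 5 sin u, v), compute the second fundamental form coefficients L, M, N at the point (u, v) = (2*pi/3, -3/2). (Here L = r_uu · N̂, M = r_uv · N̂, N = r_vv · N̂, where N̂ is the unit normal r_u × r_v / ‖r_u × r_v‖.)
L = -5;  M = 0;  N = 0

Compute the unit normal N̂(u, v) = (cos(u), sin(u), 0), and the second partials r_uu, r_uv, r_vv. Take dot products:
  L(u, v) = r_uu · N̂ = -5,
  M(u, v) = r_uv · N̂ = 0,
  N(u, v) = r_vv · N̂ = 0.
Evaluating at (u, v) = (2*pi/3, -3/2):
  L = -5, M = 0, N = 0.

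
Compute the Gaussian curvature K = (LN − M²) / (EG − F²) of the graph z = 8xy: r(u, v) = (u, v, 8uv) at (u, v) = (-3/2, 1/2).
K = -64/25921

Coefficients of the first fundamental form: E = 64*v^2 + 1, F = 64*u*v, G = 64*u^2 + 1.
Coefficients of the second fundamental form: L = 0, M = 8/sqrt(64*u^2 + 64*v^2 + 1), N = 0.
Assemble K = (LN − M²)/(EG − F²) = -64/(4096*u^4 + 8192*u^2*v^2 + 128*u^2 + 4096*v^4 + 128*v^2 + 1). At (u, v) = (-3/2, 1/2): K = -64/25921.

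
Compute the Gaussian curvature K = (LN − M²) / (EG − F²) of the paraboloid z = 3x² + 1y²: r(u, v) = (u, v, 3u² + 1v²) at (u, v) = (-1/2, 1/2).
K = 12/121

Coefficients of the first fundamental form: E = 36*u^2 + 1, F = 12*u*v, G = 4*v^2 + 1.
Coefficients of the second fundamental form: L = 6/sqrt(36*u^2 + 4*v^2 + 1), M = 0, N = 2/sqrt(36*u^2 + 4*v^2 + 1).
Assemble K = (LN − M²)/(EG − F²) = 12/(1296*u^4 + 288*u^2*v^2 + 72*u^2 + 16*v^4 + 8*v^2 + 1). At (u, v) = (-1/2, 1/2): K = 12/121.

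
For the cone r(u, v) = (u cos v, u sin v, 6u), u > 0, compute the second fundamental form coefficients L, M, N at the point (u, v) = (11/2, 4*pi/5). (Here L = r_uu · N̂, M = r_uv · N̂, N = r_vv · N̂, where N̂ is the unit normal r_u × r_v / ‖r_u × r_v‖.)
L = 0;  M = 0;  N = 33*sqrt(37)/37

Compute the unit normal N̂(u, v) = (-6*sqrt(37)*u*cos(v)/(37*Abs(u)), -6*sqrt(37)*u*sin(v)/(37*Abs(u)), sqrt(37)*u/(37*Abs(u))), and the second partials r_uu, r_uv, r_vv. Take dot products:
  L(u, v) = r_uu · N̂ = 0,
  M(u, v) = r_uv · N̂ = 0,
  N(u, v) = r_vv · N̂ = 6*sqrt(37)*u^2/(37*Abs(u)).
Evaluating at (u, v) = (11/2, 4*pi/5):
  L = 0, M = 0, N = 33*sqrt(37)/37.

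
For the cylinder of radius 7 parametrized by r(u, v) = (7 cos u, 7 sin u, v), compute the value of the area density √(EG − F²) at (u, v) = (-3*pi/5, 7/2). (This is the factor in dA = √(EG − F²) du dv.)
√(EG − F²)|_{(-3*pi/5, 7/2)} = 7

E = 49, F = 0, G = 1, so EG − F² = 49. Taking the positive square root: √(EG − F²) = 7. At (u, v) = (-3*pi/5, 7/2): 7.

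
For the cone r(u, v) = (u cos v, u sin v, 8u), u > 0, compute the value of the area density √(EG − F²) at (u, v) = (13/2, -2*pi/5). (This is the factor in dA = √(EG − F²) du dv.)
√(EG − F²)|_{(13/2, -2*pi/5)} = 13*sqrt(65)/2

E = 65, F = 0, G = u^2, so EG − F² = 65*u^2. Taking the positive square root: √(EG − F²) = sqrt(65)*Abs(u). At (u, v) = (13/2, -2*pi/5): 13*sqrt(65)/2.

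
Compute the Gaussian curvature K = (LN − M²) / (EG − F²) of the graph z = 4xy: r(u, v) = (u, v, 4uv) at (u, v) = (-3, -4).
K = -16/160801

Coefficients of the first fundamental form: E = 16*v^2 + 1, F = 16*u*v, G = 16*u^2 + 1.
Coefficients of the second fundamental form: L = 0, M = 4/sqrt(16*u^2 + 16*v^2 + 1), N = 0.
Assemble K = (LN − M²)/(EG − F²) = -16/(256*u^4 + 512*u^2*v^2 + 32*u^2 + 256*v^4 + 32*v^2 + 1). At (u, v) = (-3, -4): K = -16/160801.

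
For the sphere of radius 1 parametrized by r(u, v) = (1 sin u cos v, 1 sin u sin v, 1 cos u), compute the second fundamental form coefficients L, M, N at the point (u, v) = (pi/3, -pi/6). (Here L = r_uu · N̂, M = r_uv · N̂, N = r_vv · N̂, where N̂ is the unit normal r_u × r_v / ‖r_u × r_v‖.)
L = -1;  M = 0;  N = -3/4

Compute the unit normal N̂(u, v) = (sin(u)^2*cos(v)/Abs(sin(u)), sin(u)^2*sin(v)/Abs(sin(u)), sin(2*u)/(2*Abs(sin(u)))), and the second partials r_uu, r_uv, r_vv. Take dot products:
  L(u, v) = r_uu · N̂ = -sin(u)/Abs(sin(u)),
  M(u, v) = r_uv · N̂ = 0,
  N(u, v) = r_vv · N̂ = -sin(u)^3/Abs(sin(u)).
Evaluating at (u, v) = (pi/3, -pi/6):
  L = -1, M = 0, N = -3/4.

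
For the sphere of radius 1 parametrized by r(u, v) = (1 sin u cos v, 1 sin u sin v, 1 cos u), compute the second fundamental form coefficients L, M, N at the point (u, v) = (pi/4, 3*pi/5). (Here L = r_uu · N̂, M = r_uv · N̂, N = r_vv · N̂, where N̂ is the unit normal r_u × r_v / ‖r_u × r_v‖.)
L = -1;  M = 0;  N = -1/2

Compute the unit normal N̂(u, v) = (sin(u)^2*cos(v)/Abs(sin(u)), sin(u)^2*sin(v)/Abs(sin(u)), sin(2*u)/(2*Abs(sin(u)))), and the second partials r_uu, r_uv, r_vv. Take dot products:
  L(u, v) = r_uu · N̂ = -sin(u)/Abs(sin(u)),
  M(u, v) = r_uv · N̂ = 0,
  N(u, v) = r_vv · N̂ = -sin(u)^3/Abs(sin(u)).
Evaluating at (u, v) = (pi/4, 3*pi/5):
  L = -1, M = 0, N = -1/2.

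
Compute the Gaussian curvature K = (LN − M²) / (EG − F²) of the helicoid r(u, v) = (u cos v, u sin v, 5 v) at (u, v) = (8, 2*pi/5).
K = -25/7921

Coefficients of the first fundamental form: E = 1, F = 0, G = u^2 + 25.
Coefficients of the second fundamental form: L = 0, M = -5/sqrt(u^2 + 25), N = 0.
Assemble K = (LN − M²)/(EG − F²) = -25/(u^2 + 25)^2. At (u, v) = (8, 2*pi/5): K = -25/7921.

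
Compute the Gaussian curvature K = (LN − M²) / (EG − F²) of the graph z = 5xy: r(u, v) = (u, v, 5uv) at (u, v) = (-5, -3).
K = -25/724201

Coefficients of the first fundamental form: E = 25*v^2 + 1, F = 25*u*v, G = 25*u^2 + 1.
Coefficients of the second fundamental form: L = 0, M = 5/sqrt(25*u^2 + 25*v^2 + 1), N = 0.
Assemble K = (LN − M²)/(EG − F²) = -25/(625*u^4 + 1250*u^2*v^2 + 50*u^2 + 625*v^4 + 50*v^2 + 1). At (u, v) = (-5, -3): K = -25/724201.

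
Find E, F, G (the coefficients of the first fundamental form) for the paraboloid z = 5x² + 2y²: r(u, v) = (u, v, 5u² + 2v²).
E = 100*u^2 + 1;  F = 40*u*v;  G = 16*v^2 + 1

Compute partials: r_u = (1, 0, 10*u), r_v = (0, 1, 4*v). Then
  E = r_u · r_u = 100*u^2 + 1,
  F = r_u · r_v = 40*u*v,
  G = r_v · r_v = 16*v^2 + 1.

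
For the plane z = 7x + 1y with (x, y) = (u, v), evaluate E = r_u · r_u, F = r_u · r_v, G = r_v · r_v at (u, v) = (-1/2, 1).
E = 50;  F = 7;  G = 2

Partials: r_u = (1, 0, 7), r_v = (0, 1, 1). As functions of (u, v):
  E = r_u · r_u = 50,
  F = r_u · r_v = 7,
  G = r_v · r_v = 2.
Evaluating at (u, v) = (-1/2, 1): E = 50, F = 7, G = 2.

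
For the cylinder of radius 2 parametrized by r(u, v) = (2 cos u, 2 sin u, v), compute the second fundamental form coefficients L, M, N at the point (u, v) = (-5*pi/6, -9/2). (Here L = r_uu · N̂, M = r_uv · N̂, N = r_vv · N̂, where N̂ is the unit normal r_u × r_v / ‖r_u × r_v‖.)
L = -2;  M = 0;  N = 0

Compute the unit normal N̂(u, v) = (cos(u), sin(u), 0), and the second partials r_uu, r_uv, r_vv. Take dot products:
  L(u, v) = r_uu · N̂ = -2,
  M(u, v) = r_uv · N̂ = 0,
  N(u, v) = r_vv · N̂ = 0.
Evaluating at (u, v) = (-5*pi/6, -9/2):
  L = -2, M = 0, N = 0.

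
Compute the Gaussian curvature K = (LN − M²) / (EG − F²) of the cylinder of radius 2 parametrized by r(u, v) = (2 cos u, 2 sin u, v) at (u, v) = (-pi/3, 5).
K = 0

Coefficients of the first fundamental form: E = 4, F = 0, G = 1.
Coefficients of the second fundamental form: L = -2, M = 0, N = 0.
Assemble K = (LN − M²)/(EG − F²) = 0. At (u, v) = (-pi/3, 5): K = 0.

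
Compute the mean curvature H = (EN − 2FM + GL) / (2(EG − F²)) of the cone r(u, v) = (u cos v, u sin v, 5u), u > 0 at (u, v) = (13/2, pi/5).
H = 5*sqrt(26)/338

With E = 26, F = 0, G = u^2, L = 0, M = 0, N = 5*sqrt(26)*u^2/(26*Abs(u)), assemble
  H = (EN − 2FM + GL) / (2(EG − F²)) = 5*sqrt(26)/(52*Abs(u)).
At (u, v) = (13/2, pi/5): H = 5*sqrt(26)/338.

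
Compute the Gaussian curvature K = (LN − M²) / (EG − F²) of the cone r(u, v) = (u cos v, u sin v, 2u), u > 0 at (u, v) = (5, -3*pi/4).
K = 0

Coefficients of the first fundamental form: E = 5, F = 0, G = u^2.
Coefficients of the second fundamental form: L = 0, M = 0, N = 2*sqrt(5)*u^2/(5*Abs(u)).
Assemble K = (LN − M²)/(EG − F²) = 0. At (u, v) = (5, -3*pi/4): K = 0.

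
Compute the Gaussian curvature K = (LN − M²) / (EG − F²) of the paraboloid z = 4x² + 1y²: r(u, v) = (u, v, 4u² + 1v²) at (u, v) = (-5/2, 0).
K = 16/160801

Coefficients of the first fundamental form: E = 64*u^2 + 1, F = 16*u*v, G = 4*v^2 + 1.
Coefficients of the second fundamental form: L = 8/sqrt(64*u^2 + 4*v^2 + 1), M = 0, N = 2/sqrt(64*u^2 + 4*v^2 + 1).
Assemble K = (LN − M²)/(EG − F²) = 16/(4096*u^4 + 512*u^2*v^2 + 128*u^2 + 16*v^4 + 8*v^2 + 1). At (u, v) = (-5/2, 0): K = 16/160801.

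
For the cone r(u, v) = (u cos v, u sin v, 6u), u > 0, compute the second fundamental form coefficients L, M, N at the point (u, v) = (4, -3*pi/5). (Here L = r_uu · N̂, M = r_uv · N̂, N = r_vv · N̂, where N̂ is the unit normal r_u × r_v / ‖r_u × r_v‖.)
L = 0;  M = 0;  N = 24*sqrt(37)/37

Compute the unit normal N̂(u, v) = (-6*sqrt(37)*u*cos(v)/(37*Abs(u)), -6*sqrt(37)*u*sin(v)/(37*Abs(u)), sqrt(37)*u/(37*Abs(u))), and the second partials r_uu, r_uv, r_vv. Take dot products:
  L(u, v) = r_uu · N̂ = 0,
  M(u, v) = r_uv · N̂ = 0,
  N(u, v) = r_vv · N̂ = 6*sqrt(37)*u^2/(37*Abs(u)).
Evaluating at (u, v) = (4, -3*pi/5):
  L = 0, M = 0, N = 24*sqrt(37)/37.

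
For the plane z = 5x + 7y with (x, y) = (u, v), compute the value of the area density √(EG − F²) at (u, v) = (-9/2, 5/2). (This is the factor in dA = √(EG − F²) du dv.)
√(EG − F²)|_{(-9/2, 5/2)} = 5*sqrt(3)

E = 26, F = 35, G = 50, so EG − F² = 75. Taking the positive square root: √(EG − F²) = 5*sqrt(3). At (u, v) = (-9/2, 5/2): 5*sqrt(3).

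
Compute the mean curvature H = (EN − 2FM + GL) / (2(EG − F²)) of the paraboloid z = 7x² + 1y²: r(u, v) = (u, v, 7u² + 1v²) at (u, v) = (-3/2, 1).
H = 477*sqrt(446)/198916

With E = 196*u^2 + 1, F = 28*u*v, G = 4*v^2 + 1, L = 14/sqrt(196*u^2 + 4*v^2 + 1), M = 0, N = 2/sqrt(196*u^2 + 4*v^2 + 1), assemble
  H = (EN − 2FM + GL) / (2(EG − F²)) = 4*(49*u^2 + 7*v^2 + 2)/(196*u^2 + 4*v^2 + 1)^(3/2).
At (u, v) = (-3/2, 1): H = 477*sqrt(446)/198916.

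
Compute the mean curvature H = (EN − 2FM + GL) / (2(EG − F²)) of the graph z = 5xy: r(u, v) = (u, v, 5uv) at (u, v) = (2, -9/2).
H = 9000*sqrt(2429)/5900041

With E = 25*v^2 + 1, F = 25*u*v, G = 25*u^2 + 1, L = 0, M = 5/sqrt(25*u^2 + 25*v^2 + 1), N = 0, assemble
  H = (EN − 2FM + GL) / (2(EG − F²)) = -125*u*v/(25*u^2 + 25*v^2 + 1)^(3/2).
At (u, v) = (2, -9/2): H = 9000*sqrt(2429)/5900041.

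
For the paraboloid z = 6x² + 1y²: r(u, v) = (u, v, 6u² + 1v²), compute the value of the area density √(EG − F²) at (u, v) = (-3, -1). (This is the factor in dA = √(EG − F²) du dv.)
√(EG − F²)|_{(-3, -1)} = sqrt(1301)

E = 144*u^2 + 1, F = 24*u*v, G = 4*v^2 + 1, so EG − F² = 144*u^2 + 4*v^2 + 1. Taking the positive square root: √(EG − F²) = sqrt(144*u^2 + 4*v^2 + 1). At (u, v) = (-3, -1): sqrt(1301).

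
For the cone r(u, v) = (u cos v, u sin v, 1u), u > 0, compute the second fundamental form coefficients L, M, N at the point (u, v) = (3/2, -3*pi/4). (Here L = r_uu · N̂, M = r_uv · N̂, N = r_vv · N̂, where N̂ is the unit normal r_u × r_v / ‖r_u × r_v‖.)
L = 0;  M = 0;  N = 3*sqrt(2)/4

Compute the unit normal N̂(u, v) = (-sqrt(2)*u*cos(v)/(2*Abs(u)), -sqrt(2)*u*sin(v)/(2*Abs(u)), sqrt(2)*u/(2*Abs(u))), and the second partials r_uu, r_uv, r_vv. Take dot products:
  L(u, v) = r_uu · N̂ = 0,
  M(u, v) = r_uv · N̂ = 0,
  N(u, v) = r_vv · N̂ = sqrt(2)*u^2/(2*Abs(u)).
Evaluating at (u, v) = (3/2, -3*pi/4):
  L = 0, M = 0, N = 3*sqrt(2)/4.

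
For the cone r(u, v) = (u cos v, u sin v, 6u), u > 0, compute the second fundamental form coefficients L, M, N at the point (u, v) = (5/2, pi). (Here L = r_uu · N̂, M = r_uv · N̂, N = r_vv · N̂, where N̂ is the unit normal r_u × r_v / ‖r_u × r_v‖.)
L = 0;  M = 0;  N = 15*sqrt(37)/37

Compute the unit normal N̂(u, v) = (-6*sqrt(37)*u*cos(v)/(37*Abs(u)), -6*sqrt(37)*u*sin(v)/(37*Abs(u)), sqrt(37)*u/(37*Abs(u))), and the second partials r_uu, r_uv, r_vv. Take dot products:
  L(u, v) = r_uu · N̂ = 0,
  M(u, v) = r_uv · N̂ = 0,
  N(u, v) = r_vv · N̂ = 6*sqrt(37)*u^2/(37*Abs(u)).
Evaluating at (u, v) = (5/2, pi):
  L = 0, M = 0, N = 15*sqrt(37)/37.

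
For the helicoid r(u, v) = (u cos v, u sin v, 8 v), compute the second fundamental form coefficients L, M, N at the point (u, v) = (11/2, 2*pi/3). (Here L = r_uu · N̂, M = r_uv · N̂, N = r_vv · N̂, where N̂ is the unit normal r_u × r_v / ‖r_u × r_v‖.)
L = 0;  M = -16*sqrt(377)/377;  N = 0

Compute the unit normal N̂(u, v) = (8*sin(v)/sqrt(u^2 + 64), -8*cos(v)/sqrt(u^2 + 64), u/sqrt(u^2 + 64)), and the second partials r_uu, r_uv, r_vv. Take dot products:
  L(u, v) = r_uu · N̂ = 0,
  M(u, v) = r_uv · N̂ = -8/sqrt(u^2 + 64),
  N(u, v) = r_vv · N̂ = 0.
Evaluating at (u, v) = (11/2, 2*pi/3):
  L = 0, M = -16*sqrt(377)/377, N = 0.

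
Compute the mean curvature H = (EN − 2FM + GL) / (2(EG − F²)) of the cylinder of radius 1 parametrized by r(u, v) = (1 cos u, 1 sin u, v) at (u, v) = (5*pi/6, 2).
H = -1/2

With E = 1, F = 0, G = 1, L = -1, M = 0, N = 0, assemble
  H = (EN − 2FM + GL) / (2(EG − F²)) = -1/2.
At (u, v) = (5*pi/6, 2): H = -1/2.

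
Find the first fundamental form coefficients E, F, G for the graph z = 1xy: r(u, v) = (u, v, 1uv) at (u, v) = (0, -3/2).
E = 13/4;  F = 0;  G = 1

Partials: r_u = (1, 0, v), r_v = (0, 1, u). As functions of (u, v):
  E = r_u · r_u = v^2 + 1,
  F = r_u · r_v = u*v,
  G = r_v · r_v = u^2 + 1.
Evaluating at (u, v) = (0, -3/2): E = 13/4, F = 0, G = 1.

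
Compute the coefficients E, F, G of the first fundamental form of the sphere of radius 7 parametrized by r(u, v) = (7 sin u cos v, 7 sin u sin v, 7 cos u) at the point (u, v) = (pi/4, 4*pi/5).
E = 49;  F = 0;  G = 49/2

Partials: r_u = (7*cos(u)*cos(v), 7*sin(v)*cos(u), -7*sin(u)), r_v = (-7*sin(u)*sin(v), 7*sin(u)*cos(v), 0). As functions of (u, v):
  E = r_u · r_u = 49,
  F = r_u · r_v = 0,
  G = r_v · r_v = 49*sin(u)^2.
Evaluating at (u, v) = (pi/4, 4*pi/5): E = 49, F = 0, G = 49/2.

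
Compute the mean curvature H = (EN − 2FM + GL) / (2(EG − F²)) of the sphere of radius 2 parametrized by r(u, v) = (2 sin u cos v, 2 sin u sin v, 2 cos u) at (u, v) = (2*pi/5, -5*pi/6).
H = -1/2

With E = 4, F = 0, G = 4*sin(u)^2, L = -2*sin(u)/Abs(sin(u)), M = 0, N = -2*sin(u)^3/Abs(sin(u)), assemble
  H = (EN − 2FM + GL) / (2(EG − F²)) = -sin(u)/(2*Abs(sin(u))).
At (u, v) = (2*pi/5, -5*pi/6): H = -1/2.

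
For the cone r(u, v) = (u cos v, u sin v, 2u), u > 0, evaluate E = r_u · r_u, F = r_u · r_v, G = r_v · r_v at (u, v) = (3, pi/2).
E = 5;  F = 0;  G = 9

Partials: r_u = (cos(v), sin(v), 2), r_v = (-u*sin(v), u*cos(v), 0). As functions of (u, v):
  E = r_u · r_u = 5,
  F = r_u · r_v = 0,
  G = r_v · r_v = u^2.
Evaluating at (u, v) = (3, pi/2): E = 5, F = 0, G = 9.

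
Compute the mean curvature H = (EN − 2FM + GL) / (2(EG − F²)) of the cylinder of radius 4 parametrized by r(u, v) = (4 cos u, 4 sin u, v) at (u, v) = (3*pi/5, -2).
H = -1/8

With E = 16, F = 0, G = 1, L = -4, M = 0, N = 0, assemble
  H = (EN − 2FM + GL) / (2(EG − F²)) = -1/8.
At (u, v) = (3*pi/5, -2): H = -1/8.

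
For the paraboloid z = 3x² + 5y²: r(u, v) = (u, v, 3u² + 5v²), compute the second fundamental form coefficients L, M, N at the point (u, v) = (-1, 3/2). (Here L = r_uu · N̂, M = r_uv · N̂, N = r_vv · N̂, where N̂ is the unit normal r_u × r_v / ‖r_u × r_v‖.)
L = 3*sqrt(262)/131;  M = 0;  N = 5*sqrt(262)/131

Compute the unit normal N̂(u, v) = (-6*u/sqrt(36*u^2 + 100*v^2 + 1), -10*v/sqrt(36*u^2 + 100*v^2 + 1), 1/sqrt(36*u^2 + 100*v^2 + 1)), and the second partials r_uu, r_uv, r_vv. Take dot products:
  L(u, v) = r_uu · N̂ = 6/sqrt(36*u^2 + 100*v^2 + 1),
  M(u, v) = r_uv · N̂ = 0,
  N(u, v) = r_vv · N̂ = 10/sqrt(36*u^2 + 100*v^2 + 1).
Evaluating at (u, v) = (-1, 3/2):
  L = 3*sqrt(262)/131, M = 0, N = 5*sqrt(262)/131.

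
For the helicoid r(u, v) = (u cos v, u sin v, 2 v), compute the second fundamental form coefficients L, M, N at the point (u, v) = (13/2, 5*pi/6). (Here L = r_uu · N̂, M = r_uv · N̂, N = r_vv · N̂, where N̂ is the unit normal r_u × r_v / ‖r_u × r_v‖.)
L = 0;  M = -4*sqrt(185)/185;  N = 0

Compute the unit normal N̂(u, v) = (2*sin(v)/sqrt(u^2 + 4), -2*cos(v)/sqrt(u^2 + 4), u/sqrt(u^2 + 4)), and the second partials r_uu, r_uv, r_vv. Take dot products:
  L(u, v) = r_uu · N̂ = 0,
  M(u, v) = r_uv · N̂ = -2/sqrt(u^2 + 4),
  N(u, v) = r_vv · N̂ = 0.
Evaluating at (u, v) = (13/2, 5*pi/6):
  L = 0, M = -4*sqrt(185)/185, N = 0.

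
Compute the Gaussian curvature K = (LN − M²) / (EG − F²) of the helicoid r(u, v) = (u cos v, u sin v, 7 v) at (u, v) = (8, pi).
K = -49/12769

Coefficients of the first fundamental form: E = 1, F = 0, G = u^2 + 49.
Coefficients of the second fundamental form: L = 0, M = -7/sqrt(u^2 + 49), N = 0.
Assemble K = (LN − M²)/(EG − F²) = -49/(u^2 + 49)^2. At (u, v) = (8, pi): K = -49/12769.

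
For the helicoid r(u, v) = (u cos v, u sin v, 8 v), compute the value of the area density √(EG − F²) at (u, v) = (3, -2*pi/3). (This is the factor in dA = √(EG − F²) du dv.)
√(EG − F²)|_{(3, -2*pi/3)} = sqrt(73)

E = 1, F = 0, G = u^2 + 64, so EG − F² = u^2 + 64. Taking the positive square root: √(EG − F²) = sqrt(u^2 + 64). At (u, v) = (3, -2*pi/3): sqrt(73).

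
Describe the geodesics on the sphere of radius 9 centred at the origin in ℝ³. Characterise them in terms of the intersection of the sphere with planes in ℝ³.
Geodesics on the sphere of radius 9 are great circles — circles of radius 9 obtained as the intersection of the sphere with planes through the origin (the centre of the sphere).

A curve α(t) of nonzero constant speed on the sphere of radius 9 is a geodesic iff its acceleration α̈ is everywhere normal to the surface, i.e. parallel to the radial vector α(t). Then d/dt(α × α̇) = α̇ × α̇ + α × α̈ = 0, so α × α̇ is a constant vector n ≠ 0 and α(t) · n = 0 for all t: α lies in the plane through the origin with normal n. The intersection of that plane with the sphere is a circle of radius 9 (a great circle). Conversely, a great circle traversed at constant speed has centripetal acceleration pointing at the origin, hence normal to the sphere, so every great circle is a geodesic.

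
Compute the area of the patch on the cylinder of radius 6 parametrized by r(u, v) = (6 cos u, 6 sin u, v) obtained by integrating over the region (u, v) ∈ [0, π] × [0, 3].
Area = 18*pi

Area = ∫∫ √(EG − F²) du dv with √(EG − F²) = 6. Integrating over [0, π] × [0, 3] gives 18*pi.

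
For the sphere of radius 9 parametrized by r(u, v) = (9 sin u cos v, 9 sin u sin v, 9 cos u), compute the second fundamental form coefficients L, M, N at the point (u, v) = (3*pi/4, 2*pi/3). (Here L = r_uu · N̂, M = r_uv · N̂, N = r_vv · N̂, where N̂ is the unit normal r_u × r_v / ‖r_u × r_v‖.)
L = -9;  M = 0;  N = -9/2

Compute the unit normal N̂(u, v) = (sin(u)^2*cos(v)/Abs(sin(u)), sin(u)^2*sin(v)/Abs(sin(u)), sin(2*u)/(2*Abs(sin(u)))), and the second partials r_uu, r_uv, r_vv. Take dot products:
  L(u, v) = r_uu · N̂ = -9*sin(u)/Abs(sin(u)),
  M(u, v) = r_uv · N̂ = 0,
  N(u, v) = r_vv · N̂ = -9*sin(u)^3/Abs(sin(u)).
Evaluating at (u, v) = (3*pi/4, 2*pi/3):
  L = -9, M = 0, N = -9/2.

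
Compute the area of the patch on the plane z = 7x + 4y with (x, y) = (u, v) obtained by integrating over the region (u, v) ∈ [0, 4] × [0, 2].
Area = 8*sqrt(66)

Area = ∫∫ √(EG − F²) du dv with √(EG − F²) = sqrt(66). Integrating over [0, 4] × [0, 2] gives 8*sqrt(66).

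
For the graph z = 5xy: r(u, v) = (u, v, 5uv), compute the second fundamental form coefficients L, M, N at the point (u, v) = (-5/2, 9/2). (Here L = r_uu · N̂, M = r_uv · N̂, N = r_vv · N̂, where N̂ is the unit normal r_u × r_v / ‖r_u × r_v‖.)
L = 0;  M = 5*sqrt(2654)/1327;  N = 0

Compute the unit normal N̂(u, v) = (-5*v/sqrt(25*u^2 + 25*v^2 + 1), -5*u/sqrt(25*u^2 + 25*v^2 + 1), 1/sqrt(25*u^2 + 25*v^2 + 1)), and the second partials r_uu, r_uv, r_vv. Take dot products:
  L(u, v) = r_uu · N̂ = 0,
  M(u, v) = r_uv · N̂ = 5/sqrt(25*u^2 + 25*v^2 + 1),
  N(u, v) = r_vv · N̂ = 0.
Evaluating at (u, v) = (-5/2, 9/2):
  L = 0, M = 5*sqrt(2654)/1327, N = 0.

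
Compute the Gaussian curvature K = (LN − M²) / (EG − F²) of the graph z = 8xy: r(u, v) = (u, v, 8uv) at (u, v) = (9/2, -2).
K = -64/2411809

Coefficients of the first fundamental form: E = 64*v^2 + 1, F = 64*u*v, G = 64*u^2 + 1.
Coefficients of the second fundamental form: L = 0, M = 8/sqrt(64*u^2 + 64*v^2 + 1), N = 0.
Assemble K = (LN − M²)/(EG − F²) = -64/(4096*u^4 + 8192*u^2*v^2 + 128*u^2 + 4096*v^4 + 128*v^2 + 1). At (u, v) = (9/2, -2): K = -64/2411809.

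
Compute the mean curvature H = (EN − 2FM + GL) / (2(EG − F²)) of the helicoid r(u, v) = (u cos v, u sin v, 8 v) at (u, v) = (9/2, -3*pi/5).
H = 0

With E = 1, F = 0, G = u^2 + 64, L = 0, M = -8/sqrt(u^2 + 64), N = 0, assemble
  H = (EN − 2FM + GL) / (2(EG − F²)) = 0.
At (u, v) = (9/2, -3*pi/5): H = 0.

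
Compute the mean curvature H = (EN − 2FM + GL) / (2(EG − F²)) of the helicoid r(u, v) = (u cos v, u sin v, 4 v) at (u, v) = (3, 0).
H = 0

With E = 1, F = 0, G = u^2 + 16, L = 0, M = -4/sqrt(u^2 + 16), N = 0, assemble
  H = (EN − 2FM + GL) / (2(EG − F²)) = 0.
At (u, v) = (3, 0): H = 0.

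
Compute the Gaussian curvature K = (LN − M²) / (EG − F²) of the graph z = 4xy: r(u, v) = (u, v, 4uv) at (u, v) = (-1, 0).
K = -16/289

Coefficients of the first fundamental form: E = 16*v^2 + 1, F = 16*u*v, G = 16*u^2 + 1.
Coefficients of the second fundamental form: L = 0, M = 4/sqrt(16*u^2 + 16*v^2 + 1), N = 0.
Assemble K = (LN − M²)/(EG − F²) = -16/(256*u^4 + 512*u^2*v^2 + 32*u^2 + 256*v^4 + 32*v^2 + 1). At (u, v) = (-1, 0): K = -16/289.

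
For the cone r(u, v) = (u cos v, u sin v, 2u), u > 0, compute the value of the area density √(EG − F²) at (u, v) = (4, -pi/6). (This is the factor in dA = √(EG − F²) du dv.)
√(EG − F²)|_{(4, -pi/6)} = 4*sqrt(5)

E = 5, F = 0, G = u^2, so EG − F² = 5*u^2. Taking the positive square root: √(EG − F²) = sqrt(5)*Abs(u). At (u, v) = (4, -pi/6): 4*sqrt(5).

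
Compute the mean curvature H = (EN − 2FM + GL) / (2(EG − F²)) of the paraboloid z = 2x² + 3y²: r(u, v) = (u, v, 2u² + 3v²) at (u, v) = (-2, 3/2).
H = 359*sqrt(146)/21316

With E = 16*u^2 + 1, F = 24*u*v, G = 36*v^2 + 1, L = 4/sqrt(16*u^2 + 36*v^2 + 1), M = 0, N = 6/sqrt(16*u^2 + 36*v^2 + 1), assemble
  H = (EN − 2FM + GL) / (2(EG − F²)) = (48*u^2 + 72*v^2 + 5)/(16*u^2 + 36*v^2 + 1)^(3/2).
At (u, v) = (-2, 3/2): H = 359*sqrt(146)/21316.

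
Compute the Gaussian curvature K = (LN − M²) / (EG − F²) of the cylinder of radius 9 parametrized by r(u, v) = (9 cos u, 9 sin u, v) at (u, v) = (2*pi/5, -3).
K = 0

Coefficients of the first fundamental form: E = 81, F = 0, G = 1.
Coefficients of the second fundamental form: L = -9, M = 0, N = 0.
Assemble K = (LN − M²)/(EG − F²) = 0. At (u, v) = (2*pi/5, -3): K = 0.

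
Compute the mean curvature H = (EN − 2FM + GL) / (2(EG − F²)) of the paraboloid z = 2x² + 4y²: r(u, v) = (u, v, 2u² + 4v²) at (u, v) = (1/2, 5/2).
H = 274*sqrt(5)/6075

With E = 16*u^2 + 1, F = 32*u*v, G = 64*v^2 + 1, L = 4/sqrt(16*u^2 + 64*v^2 + 1), M = 0, N = 8/sqrt(16*u^2 + 64*v^2 + 1), assemble
  H = (EN − 2FM + GL) / (2(EG − F²)) = 2*(32*u^2 + 64*v^2 + 3)/(16*u^2 + 64*v^2 + 1)^(3/2).
At (u, v) = (1/2, 5/2): H = 274*sqrt(5)/6075.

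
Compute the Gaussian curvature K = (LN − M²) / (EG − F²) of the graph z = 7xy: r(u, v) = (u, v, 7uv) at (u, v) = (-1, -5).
K = -49/1625625

Coefficients of the first fundamental form: E = 49*v^2 + 1, F = 49*u*v, G = 49*u^2 + 1.
Coefficients of the second fundamental form: L = 0, M = 7/sqrt(49*u^2 + 49*v^2 + 1), N = 0.
Assemble K = (LN − M²)/(EG − F²) = -49/(2401*u^4 + 4802*u^2*v^2 + 98*u^2 + 2401*v^4 + 98*v^2 + 1). At (u, v) = (-1, -5): K = -49/1625625.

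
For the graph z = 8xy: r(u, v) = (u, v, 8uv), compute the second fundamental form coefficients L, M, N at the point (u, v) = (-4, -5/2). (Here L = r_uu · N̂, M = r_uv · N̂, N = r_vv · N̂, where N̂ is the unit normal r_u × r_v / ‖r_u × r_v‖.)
L = 0;  M = 8*sqrt(57)/285;  N = 0

Compute the unit normal N̂(u, v) = (-8*v/sqrt(64*u^2 + 64*v^2 + 1), -8*u/sqrt(64*u^2 + 64*v^2 + 1), 1/sqrt(64*u^2 + 64*v^2 + 1)), and the second partials r_uu, r_uv, r_vv. Take dot products:
  L(u, v) = r_uu · N̂ = 0,
  M(u, v) = r_uv · N̂ = 8/sqrt(64*u^2 + 64*v^2 + 1),
  N(u, v) = r_vv · N̂ = 0.
Evaluating at (u, v) = (-4, -5/2):
  L = 0, M = 8*sqrt(57)/285, N = 0.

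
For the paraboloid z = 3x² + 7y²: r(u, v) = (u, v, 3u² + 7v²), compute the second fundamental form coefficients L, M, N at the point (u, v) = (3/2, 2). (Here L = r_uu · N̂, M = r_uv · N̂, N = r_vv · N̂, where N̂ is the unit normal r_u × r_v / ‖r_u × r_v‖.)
L = 3*sqrt(866)/433;  M = 0;  N = 7*sqrt(866)/433

Compute the unit normal N̂(u, v) = (-6*u/sqrt(36*u^2 + 196*v^2 + 1), -14*v/sqrt(36*u^2 + 196*v^2 + 1), 1/sqrt(36*u^2 + 196*v^2 + 1)), and the second partials r_uu, r_uv, r_vv. Take dot products:
  L(u, v) = r_uu · N̂ = 6/sqrt(36*u^2 + 196*v^2 + 1),
  M(u, v) = r_uv · N̂ = 0,
  N(u, v) = r_vv · N̂ = 14/sqrt(36*u^2 + 196*v^2 + 1).
Evaluating at (u, v) = (3/2, 2):
  L = 3*sqrt(866)/433, M = 0, N = 7*sqrt(866)/433.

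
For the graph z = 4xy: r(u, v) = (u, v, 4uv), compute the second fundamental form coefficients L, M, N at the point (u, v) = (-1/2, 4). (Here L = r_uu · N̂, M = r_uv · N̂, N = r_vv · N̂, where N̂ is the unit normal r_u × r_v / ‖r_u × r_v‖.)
L = 0;  M = 4*sqrt(29)/87;  N = 0

Compute the unit normal N̂(u, v) = (-4*v/sqrt(16*u^2 + 16*v^2 + 1), -4*u/sqrt(16*u^2 + 16*v^2 + 1), 1/sqrt(16*u^2 + 16*v^2 + 1)), and the second partials r_uu, r_uv, r_vv. Take dot products:
  L(u, v) = r_uu · N̂ = 0,
  M(u, v) = r_uv · N̂ = 4/sqrt(16*u^2 + 16*v^2 + 1),
  N(u, v) = r_vv · N̂ = 0.
Evaluating at (u, v) = (-1/2, 4):
  L = 0, M = 4*sqrt(29)/87, N = 0.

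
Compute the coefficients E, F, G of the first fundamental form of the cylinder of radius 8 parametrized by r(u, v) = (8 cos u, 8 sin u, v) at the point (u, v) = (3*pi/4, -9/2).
E = 64;  F = 0;  G = 1

Partials: r_u = (-8*sin(u), 8*cos(u), 0), r_v = (0, 0, 1). As functions of (u, v):
  E = r_u · r_u = 64,
  F = r_u · r_v = 0,
  G = r_v · r_v = 1.
Evaluating at (u, v) = (3*pi/4, -9/2): E = 64, F = 0, G = 1.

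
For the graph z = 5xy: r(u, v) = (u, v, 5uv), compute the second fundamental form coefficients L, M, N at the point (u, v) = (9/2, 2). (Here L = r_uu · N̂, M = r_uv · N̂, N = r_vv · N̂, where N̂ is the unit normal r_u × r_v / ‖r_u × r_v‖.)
L = 0;  M = 10*sqrt(2429)/2429;  N = 0

Compute the unit normal N̂(u, v) = (-5*v/sqrt(25*u^2 + 25*v^2 + 1), -5*u/sqrt(25*u^2 + 25*v^2 + 1), 1/sqrt(25*u^2 + 25*v^2 + 1)), and the second partials r_uu, r_uv, r_vv. Take dot products:
  L(u, v) = r_uu · N̂ = 0,
  M(u, v) = r_uv · N̂ = 5/sqrt(25*u^2 + 25*v^2 + 1),
  N(u, v) = r_vv · N̂ = 0.
Evaluating at (u, v) = (9/2, 2):
  L = 0, M = 10*sqrt(2429)/2429, N = 0.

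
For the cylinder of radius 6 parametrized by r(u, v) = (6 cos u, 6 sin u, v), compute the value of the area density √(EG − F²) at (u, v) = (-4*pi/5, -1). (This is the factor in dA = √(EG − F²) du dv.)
√(EG − F²)|_{(-4*pi/5, -1)} = 6

E = 36, F = 0, G = 1, so EG − F² = 36. Taking the positive square root: √(EG − F²) = 6. At (u, v) = (-4*pi/5, -1): 6.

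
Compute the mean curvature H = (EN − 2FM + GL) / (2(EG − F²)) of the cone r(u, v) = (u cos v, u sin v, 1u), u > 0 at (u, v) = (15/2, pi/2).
H = sqrt(2)/30

With E = 2, F = 0, G = u^2, L = 0, M = 0, N = sqrt(2)*u^2/(2*Abs(u)), assemble
  H = (EN − 2FM + GL) / (2(EG − F²)) = sqrt(2)/(4*Abs(u)).
At (u, v) = (15/2, pi/2): H = sqrt(2)/30.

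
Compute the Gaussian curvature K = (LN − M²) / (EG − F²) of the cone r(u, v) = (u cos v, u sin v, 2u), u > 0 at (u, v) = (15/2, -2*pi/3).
K = 0

Coefficients of the first fundamental form: E = 5, F = 0, G = u^2.
Coefficients of the second fundamental form: L = 0, M = 0, N = 2*sqrt(5)*u^2/(5*Abs(u)).
Assemble K = (LN − M²)/(EG − F²) = 0. At (u, v) = (15/2, -2*pi/3): K = 0.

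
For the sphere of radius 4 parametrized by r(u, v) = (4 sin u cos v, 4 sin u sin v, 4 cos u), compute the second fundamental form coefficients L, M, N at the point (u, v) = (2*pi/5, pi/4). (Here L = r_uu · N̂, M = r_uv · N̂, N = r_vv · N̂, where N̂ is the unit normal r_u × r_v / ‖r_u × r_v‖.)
L = -4;  M = 0;  N = -5/2 - sqrt(5)/2

Compute the unit normal N̂(u, v) = (sin(u)^2*cos(v)/Abs(sin(u)), sin(u)^2*sin(v)/Abs(sin(u)), sin(2*u)/(2*Abs(sin(u)))), and the second partials r_uu, r_uv, r_vv. Take dot products:
  L(u, v) = r_uu · N̂ = -4*sin(u)/Abs(sin(u)),
  M(u, v) = r_uv · N̂ = 0,
  N(u, v) = r_vv · N̂ = -4*sin(u)^3/Abs(sin(u)).
Evaluating at (u, v) = (2*pi/5, pi/4):
  L = -4, M = 0, N = -5/2 - sqrt(5)/2.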